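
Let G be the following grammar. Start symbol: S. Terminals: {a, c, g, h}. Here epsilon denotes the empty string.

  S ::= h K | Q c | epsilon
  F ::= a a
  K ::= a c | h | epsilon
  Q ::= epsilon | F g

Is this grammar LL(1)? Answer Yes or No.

FIRST(S) = {epsilon, a, c, h}
FIRST(F) = {a}
FIRST(K) = {epsilon, a, h}
FIRST(Q) = {epsilon, a}
FOLLOW(S) = {$}
FOLLOW(F) = {g}
FOLLOW(K) = {$}
FOLLOW(Q) = {c}
Each cell of M receives at most one production.

Yes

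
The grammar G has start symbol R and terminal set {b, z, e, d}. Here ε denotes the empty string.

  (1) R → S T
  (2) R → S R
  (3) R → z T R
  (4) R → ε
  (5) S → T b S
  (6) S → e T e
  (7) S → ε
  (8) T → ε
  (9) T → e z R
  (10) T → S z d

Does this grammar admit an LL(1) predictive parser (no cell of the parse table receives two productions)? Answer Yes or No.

FIRST(R) = {ε, b, e, z}
FIRST(S) = {ε, b, e, z}
FIRST(T) = {ε, b, e, z}
FOLLOW(R) = {$, b, e, z}
FOLLOW(S) = {$, b, e, z}
FOLLOW(T) = {$, b, e, z}
Cell M[R, $] receives both R → S T and R → S R and R → ε — the grammar is not LL(1).

No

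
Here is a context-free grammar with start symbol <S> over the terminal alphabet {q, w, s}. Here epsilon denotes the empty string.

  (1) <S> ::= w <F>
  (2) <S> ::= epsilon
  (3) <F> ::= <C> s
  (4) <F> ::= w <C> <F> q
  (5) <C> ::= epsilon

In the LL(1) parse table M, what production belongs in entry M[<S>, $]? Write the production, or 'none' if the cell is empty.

<S> ::= epsilon

FIRST(<S>): from <S>::=w <F> we get {w}; from <S>::=epsilon we get {epsilon}. So FIRST(<S>) = {epsilon, w}.
FIRST(<C>): from <C>::=epsilon we get {epsilon}. So FIRST(<C>) = {epsilon}.
FIRST(<F>): from <F>::=<C> s we get {s}; from <F>::=w <C> <F> q we get {w}. So FIRST(<F>) = {s, w}.
FOLLOW(<S>) includes $ since <S> is the start symbol.
FOLLOW(<S>): <S> appears on no right-hand side. Thus FOLLOW(<S>) = {$}.
For <S> ::= w <F>: FIRST(w <F>) = {w}, so it goes in M[<S>, t] for t ∈ {w}.
For <S> ::= epsilon: FIRST(epsilon) = {epsilon}, so it goes in M[<S>, t] for t ∈ {}; since epsilon ∈ FIRST, also for every t ∈ FOLLOW(<S>) = {$}.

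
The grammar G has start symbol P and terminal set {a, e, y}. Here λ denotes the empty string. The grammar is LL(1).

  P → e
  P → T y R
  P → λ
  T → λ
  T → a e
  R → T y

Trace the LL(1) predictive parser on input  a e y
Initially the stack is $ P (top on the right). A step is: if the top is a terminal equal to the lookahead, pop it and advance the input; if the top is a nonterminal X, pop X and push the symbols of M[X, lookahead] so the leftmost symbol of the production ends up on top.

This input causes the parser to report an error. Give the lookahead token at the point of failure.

     Stack      Input    Action
  1  $ P        a e y $  expand P → T y R
  2  $ R y T    a e y $  expand T → a e
  3  $ R y e a  a e y $  match a
  4  $ R y e    e y $    match e
  5  $ R y      y $      match y
  6  $ R        $        error: M[R, $] is empty

$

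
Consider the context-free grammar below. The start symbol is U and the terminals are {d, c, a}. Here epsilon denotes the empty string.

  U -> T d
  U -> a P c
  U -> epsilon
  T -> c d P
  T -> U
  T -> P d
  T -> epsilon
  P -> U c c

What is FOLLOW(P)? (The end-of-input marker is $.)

FIRST(U) = {epsilon, a, c, d}  (via T d)
FIRST(P) = {a, c, d}  (via U c c)
FIRST(T) = {epsilon, a, c, d}  (via U, P d)
FOLLOW(U) includes $ since U is the start symbol.
FOLLOW(T): in U->T d, T is followed by d with FIRST {d}. Thus FOLLOW(T) = {d}.
FOLLOW(U): in T->U, the suffix after U is empty, so FOLLOW(U) ⊇ FOLLOW(T) = {d}; in P->U c c, U is followed by c c with FIRST {c}. Thus FOLLOW(U) = {$, c, d}.
FOLLOW(P): in U->a P c, P is followed by c with FIRST {c}; in T->c d P, the suffix after P is empty, so FOLLOW(P) ⊇ FOLLOW(T) = {d}; in T->P d, P is followed by d with FIRST {d}. Thus FOLLOW(P) = {c, d}.

{c, d}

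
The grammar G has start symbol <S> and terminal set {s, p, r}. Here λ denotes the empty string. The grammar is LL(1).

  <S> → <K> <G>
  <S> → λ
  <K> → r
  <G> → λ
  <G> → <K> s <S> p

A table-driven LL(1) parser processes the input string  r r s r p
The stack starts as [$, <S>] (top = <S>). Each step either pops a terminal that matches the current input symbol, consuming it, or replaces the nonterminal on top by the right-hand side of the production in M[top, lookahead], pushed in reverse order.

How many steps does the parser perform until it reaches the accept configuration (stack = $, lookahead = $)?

step 1: stack=$ <S>  input=r r s r p $  — expand <S> → <K> <G>
step 2: stack=$ <G> <K>  input=r r s r p $  — expand <K> → r
step 3: stack=$ <G> r  input=r r s r p $  — match r
step 4: stack=$ <G>  input=r s r p $  — expand <G> → <K> s <S> p
step 5: stack=$ p <S> s <K>  input=r s r p $  — expand <K> → r
step 6: stack=$ p <S> s r  input=r s r p $  — match r
step 7: stack=$ p <S> s  input=s r p $  — match s
step 8: stack=$ p <S>  input=r p $  — expand <S> → <K> <G>
step 9: stack=$ p <G> <K>  input=r p $  — expand <K> → r
step 10: stack=$ p <G> r  input=r p $  — match r
step 11: stack=$ p <G>  input=p $  — expand <G> → λ
step 12: stack=$ p  input=p $  — match p
Accept reached after 12 steps.

12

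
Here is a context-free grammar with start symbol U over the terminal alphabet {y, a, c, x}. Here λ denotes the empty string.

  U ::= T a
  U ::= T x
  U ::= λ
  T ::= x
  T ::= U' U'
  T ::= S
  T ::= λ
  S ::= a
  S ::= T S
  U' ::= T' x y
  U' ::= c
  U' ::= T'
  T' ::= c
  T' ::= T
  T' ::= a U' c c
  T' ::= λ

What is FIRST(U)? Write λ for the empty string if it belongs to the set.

{λ, a, c, x}

FIRST(U): from U::=T a we get {a, c, x}; from U::=T x we get {a, c, x}; from U::=λ we get {λ}. So FIRST(U) = {λ, a, c, x}.
FIRST(T): from T::=x we get {x}; from T::=U' U' we get {λ, a, c, x}; from T::=S we get {a, c, x}; from T::=λ we get {λ}. So FIRST(T) = {λ, a, c, x}.
FIRST(S): from S::=a we get {a}; from S::=T S we get {a, c, x}. So FIRST(S) = {a, c, x}.
FIRST(T'): from T'::=c we get {c}; from T'::=T we get {λ, a, c, x}; from T'::=a U' c c we get {a}; from T'::=λ we get {λ}. So FIRST(T') = {λ, a, c, x}.
FIRST(U'): from U'::=T' x y we get {a, c, x}; from U'::=c we get {c}; from U'::=T' we get {λ, a, c, x}. So FIRST(U') = {λ, a, c, x}.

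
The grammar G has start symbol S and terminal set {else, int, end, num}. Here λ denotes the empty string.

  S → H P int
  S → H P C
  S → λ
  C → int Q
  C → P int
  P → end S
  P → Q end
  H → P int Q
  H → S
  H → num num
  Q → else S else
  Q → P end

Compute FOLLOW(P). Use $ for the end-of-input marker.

FIRST(S) = {λ, else, end, num}  (via H P int, H P C)
FIRST(C) = {else, end, int}  (via P int)
FIRST(P) = {else, end}  (via Q end)
FIRST(H) = {λ, else, end, num}  (via P int Q, S)
FIRST(Q) = {else, end}  (via P end)
FOLLOW(S) includes $ since S is the start symbol.
FOLLOW(P): in S→H P int, P is followed by int with FIRST {int}; in S→H P C, P is followed by C with FIRST {else, end, int}; in C→P int, P is followed by int with FIRST {int}; in H→P int Q, P is followed by int Q with FIRST {int}; in Q→P end, P is followed by end with FIRST {end}. Thus FOLLOW(P) = {else, end, int}.
FOLLOW(H): in S→H P int, H is followed by P int with FIRST {else, end}; in S→H P C, H is followed by P C with FIRST {else, end}. Thus FOLLOW(H) = {else, end}.
FOLLOW(S): in P→end S, the suffix after S is empty, so FOLLOW(S) ⊇ FOLLOW(P) = {else, end, int}; in H→S, the suffix after S is empty, so FOLLOW(S) ⊇ FOLLOW(H) = {else, end}; in Q→else S else, S is followed by else with FIRST {else}. Thus FOLLOW(S) = {$, else, end, int}.
FOLLOW(C): in S→H P C, the suffix after C is empty, so FOLLOW(C) ⊇ FOLLOW(S) = {$, else, end, int}. Thus FOLLOW(C) = {$, else, end, int}.
FOLLOW(Q): in C→int Q, the suffix after Q is empty, so FOLLOW(Q) ⊇ FOLLOW(C) = {$, else, end, int}; in P→Q end, Q is followed by end with FIRST {end}; in H→P int Q, the suffix after Q is empty, so FOLLOW(Q) ⊇ FOLLOW(H) = {else, end}. Thus FOLLOW(Q) = {$, else, end, int}.

{else, end, int}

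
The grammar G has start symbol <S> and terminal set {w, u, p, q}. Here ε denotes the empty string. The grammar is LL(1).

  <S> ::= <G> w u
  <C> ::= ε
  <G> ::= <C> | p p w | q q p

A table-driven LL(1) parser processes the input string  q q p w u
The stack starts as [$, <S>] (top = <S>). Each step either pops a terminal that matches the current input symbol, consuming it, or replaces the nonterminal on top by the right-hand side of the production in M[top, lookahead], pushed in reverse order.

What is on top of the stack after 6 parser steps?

u

     Stack        Input        Action
  1  $ <S>        q q p w u $  expand <S> ::= <G> w u
  2  $ u w <G>    q q p w u $  expand <G> ::= q q p
  3  $ u w p q q  q q p w u $  match q
  4  $ u w p q    q p w u $    match q
  5  $ u w p      p w u $      match p
  6  $ u w        w u $        match w
Stack after step 6: $ u (top = u).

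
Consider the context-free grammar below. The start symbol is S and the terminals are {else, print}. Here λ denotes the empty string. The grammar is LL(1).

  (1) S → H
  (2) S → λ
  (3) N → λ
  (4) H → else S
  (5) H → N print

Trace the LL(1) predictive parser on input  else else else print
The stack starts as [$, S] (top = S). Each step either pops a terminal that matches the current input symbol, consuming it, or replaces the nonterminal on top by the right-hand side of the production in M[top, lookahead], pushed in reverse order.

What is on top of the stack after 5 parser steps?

else

step 1: stack=$ S  input=else else else print $  — expand S → H
step 2: stack=$ H  input=else else else print $  — expand H → else S
step 3: stack=$ S else  input=else else else print $  — match else
step 4: stack=$ S  input=else else print $  — expand S → H
step 5: stack=$ H  input=else else print $  — expand H → else S
Stack after step 5: $ S else (top = else).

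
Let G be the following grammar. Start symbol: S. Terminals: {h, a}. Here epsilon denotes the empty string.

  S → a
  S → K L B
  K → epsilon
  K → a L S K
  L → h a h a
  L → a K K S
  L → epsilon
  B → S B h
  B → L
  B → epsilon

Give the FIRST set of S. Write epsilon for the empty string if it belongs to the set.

{epsilon, a, h}

FIRST(K): from K→epsilon we get {epsilon}; from K→a L S K we get {a}. So FIRST(K) = {epsilon, a}.
FIRST(L): from L→h a h a we get {h}; from L→a K K S we get {a}; from L→epsilon we get {epsilon}. So FIRST(L) = {epsilon, a, h}.
FIRST(S): from S→a we get {a}; from S→K L B we get {epsilon, a, h}. So FIRST(S) = {epsilon, a, h}.
FIRST(B): from B→S B h we get {a, h}; from B→L we get {epsilon, a, h}; from B→epsilon we get {epsilon}. So FIRST(B) = {epsilon, a, h}.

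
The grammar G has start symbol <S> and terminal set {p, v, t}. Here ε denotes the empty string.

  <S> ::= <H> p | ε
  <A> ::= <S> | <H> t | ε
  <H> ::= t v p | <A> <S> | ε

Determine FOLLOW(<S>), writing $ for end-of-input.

FIRST(<S>): from <S>::=<H> p we get {p, t}; from <S>::=ε we get {ε}. So FIRST(<S>) = {ε, p, t}.
FIRST(<A>): from <A>::=<S> we get {ε, p, t}; from <A>::=<H> t we get {p, t}; from <A>::=ε we get {ε}. So FIRST(<A>) = {ε, p, t}.
FIRST(<H>): from <H>::=t v p we get {t}; from <H>::=<A> <S> we get {ε, p, t}; from <H>::=ε we get {ε}. So FIRST(<H>) = {ε, p, t}.
FOLLOW(<S>) includes $ since <S> is the start symbol.
FOLLOW(<H>): in <S>::=<H> p, <H> is followed by p with FIRST {p}; in <A>::=<H> t, <H> is followed by t with FIRST {t}. Thus FOLLOW(<H>) = {p, t}.
FOLLOW(<A>): in <H>::=<A> <S>, <A> is followed by <S> with FIRST {ε, p, t}; in <H>::=<A> <S>, the suffix after <A> is nullable, so FOLLOW(<A>) ⊇ FOLLOW(<H>) = {p, t}. Thus FOLLOW(<A>) = {p, t}.
FOLLOW(<S>): in <A>::=<S>, the suffix after <S> is empty, so FOLLOW(<S>) ⊇ FOLLOW(<A>) = {p, t}; in <H>::=<A> <S>, the suffix after <S> is empty, so FOLLOW(<S>) ⊇ FOLLOW(<H>) = {p, t}. Thus FOLLOW(<S>) = {$, p, t}.

{$, p, t}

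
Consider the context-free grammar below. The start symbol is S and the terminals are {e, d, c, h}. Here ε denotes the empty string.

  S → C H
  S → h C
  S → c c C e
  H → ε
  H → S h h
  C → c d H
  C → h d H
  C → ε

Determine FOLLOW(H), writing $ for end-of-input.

{$, c, e, h}

FIRST(C): from C→c d H we get {c}; from C→h d H we get {h}; from C→ε we get {ε}. So FIRST(C) = {ε, c, h}.
FIRST(S): from S→C H we get {ε, c, h}; from S→h C we get {h}; from S→c c C e we get {c}. So FIRST(S) = {ε, c, h}.
FIRST(H): from H→ε we get {ε}; from H→S h h we get {c, h}. So FIRST(H) = {ε, c, h}.
FOLLOW(S) includes $ since S is the start symbol.
FOLLOW(S): in H→S h h, S is followed by h h with FIRST {h}. Thus FOLLOW(S) = {$, h}.
FOLLOW(C): in S→C H, C is followed by H with FIRST {ε, c, h}; in S→C H, the suffix after C is nullable, so FOLLOW(C) ⊇ FOLLOW(S) = {$, h}; in S→h C, the suffix after C is empty, so FOLLOW(C) ⊇ FOLLOW(S) = {$, h}; in S→c c C e, C is followed by e with FIRST {e}. Thus FOLLOW(C) = {$, c, e, h}.
FOLLOW(H): in S→C H, the suffix after H is empty, so FOLLOW(H) ⊇ FOLLOW(S) = {$, h}; in C→c d H, the suffix after H is empty, so FOLLOW(H) ⊇ FOLLOW(C) = {$, c, e, h}; in C→h d H, the suffix after H is empty, so FOLLOW(H) ⊇ FOLLOW(C) = {$, c, e, h}. Thus FOLLOW(H) = {$, c, e, h}.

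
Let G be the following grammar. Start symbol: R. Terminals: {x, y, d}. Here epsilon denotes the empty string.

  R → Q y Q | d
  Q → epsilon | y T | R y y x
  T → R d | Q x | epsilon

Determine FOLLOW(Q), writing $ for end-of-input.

FIRST(R): from R→Q y Q we get {d, y}; from R→d we get {d}. So FIRST(R) = {d, y}.
FIRST(Q): from Q→epsilon we get {epsilon}; from Q→y T we get {y}; from Q→R y y x we get {d, y}. So FIRST(Q) = {epsilon, d, y}.
FIRST(T): from T→R d we get {d, y}; from T→Q x we get {d, x, y}; from T→epsilon we get {epsilon}. So FIRST(T) = {epsilon, d, x, y}.
FOLLOW(R) includes $ since R is the start symbol.
FOLLOW(R): in Q→R y y x, R is followed by y y x with FIRST {y}; in T→R d, R is followed by d with FIRST {d}. Thus FOLLOW(R) = {$, d, y}.
FOLLOW(Q): in R→Q y Q (occurrence 1), Q is followed by y Q with FIRST {y}; in R→Q y Q (occurrence 2), the suffix after Q is empty, so FOLLOW(Q) ⊇ FOLLOW(R) = {$, d, y}; in T→Q x, Q is followed by x with FIRST {x}. Thus FOLLOW(Q) = {$, d, x, y}.
FOLLOW(T): in Q→y T, the suffix after T is empty, so FOLLOW(T) ⊇ FOLLOW(Q) = {$, d, x, y}. Thus FOLLOW(T) = {$, d, x, y}.

{$, d, x, y}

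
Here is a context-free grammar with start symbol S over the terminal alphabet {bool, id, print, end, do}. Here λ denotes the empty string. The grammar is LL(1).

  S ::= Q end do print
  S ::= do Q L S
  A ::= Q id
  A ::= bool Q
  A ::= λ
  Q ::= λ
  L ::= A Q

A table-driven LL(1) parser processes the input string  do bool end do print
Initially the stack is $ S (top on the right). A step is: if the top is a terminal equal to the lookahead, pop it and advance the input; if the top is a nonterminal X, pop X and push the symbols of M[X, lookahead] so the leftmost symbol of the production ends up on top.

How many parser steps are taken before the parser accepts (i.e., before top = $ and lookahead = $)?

      Stack             Input                   Action
   1  $ S               do bool end do print $  expand S ::= do Q L S
   2  $ S L Q do        do bool end do print $  match do
   3  $ S L Q           bool end do print $     expand Q ::= λ
   4  $ S L             bool end do print $     expand L ::= A Q
   5  $ S Q A           bool end do print $     expand A ::= bool Q
   6  $ S Q Q bool      bool end do print $     match bool
   7  $ S Q Q           end do print $          expand Q ::= λ
   8  $ S Q             end do print $          expand Q ::= λ
   9  $ S               end do print $          expand S ::= Q end do print
  10  $ print do end Q  end do print $          expand Q ::= λ
  11  $ print do end    end do print $          match end
  12  $ print do        do print $              match do
  13  $ print           print $                 match print
Accept reached after 13 steps.

13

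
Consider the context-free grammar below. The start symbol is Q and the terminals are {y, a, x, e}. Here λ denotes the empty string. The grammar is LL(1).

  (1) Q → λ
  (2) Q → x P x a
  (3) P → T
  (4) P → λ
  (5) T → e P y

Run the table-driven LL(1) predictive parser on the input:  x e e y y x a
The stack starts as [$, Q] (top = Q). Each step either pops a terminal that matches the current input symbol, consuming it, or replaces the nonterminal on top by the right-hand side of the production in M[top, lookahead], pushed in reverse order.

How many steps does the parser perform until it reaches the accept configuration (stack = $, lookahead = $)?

      Stack          Input            Action
   1  $ Q            x e e y y x a $  expand Q → x P x a
   2  $ a x P x      x e e y y x a $  match x
   3  $ a x P        e e y y x a $    expand P → T
   4  $ a x T        e e y y x a $    expand T → e P y
   5  $ a x y P e    e e y y x a $    match e
   6  $ a x y P      e y y x a $      expand P → T
   7  $ a x y T      e y y x a $      expand T → e P y
   8  $ a x y y P e  e y y x a $      match e
   9  $ a x y y P    y y x a $        expand P → λ
  10  $ a x y y      y y x a $        match y
  11  $ a x y        y x a $          match y
  12  $ a x          x a $            match x
  13  $ a            a $              match a
Accept reached after 13 steps.

13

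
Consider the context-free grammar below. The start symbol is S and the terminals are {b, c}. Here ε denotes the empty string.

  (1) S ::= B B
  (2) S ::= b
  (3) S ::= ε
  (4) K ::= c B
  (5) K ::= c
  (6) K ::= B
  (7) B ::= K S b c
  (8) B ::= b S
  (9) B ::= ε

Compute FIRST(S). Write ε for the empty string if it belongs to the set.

FIRST(S): from S::=B B we get {ε, b, c}; from S::=b we get {b}; from S::=ε we get {ε}. So FIRST(S) = {ε, b, c}.
FIRST(K): from K::=c B we get {c}; from K::=c we get {c}; from K::=B we get {ε, b, c}. So FIRST(K) = {ε, b, c}.
FIRST(B): from B::=K S b c we get {b, c}; from B::=b S we get {b}; from B::=ε we get {ε}. So FIRST(B) = {ε, b, c}.

{ε, b, c}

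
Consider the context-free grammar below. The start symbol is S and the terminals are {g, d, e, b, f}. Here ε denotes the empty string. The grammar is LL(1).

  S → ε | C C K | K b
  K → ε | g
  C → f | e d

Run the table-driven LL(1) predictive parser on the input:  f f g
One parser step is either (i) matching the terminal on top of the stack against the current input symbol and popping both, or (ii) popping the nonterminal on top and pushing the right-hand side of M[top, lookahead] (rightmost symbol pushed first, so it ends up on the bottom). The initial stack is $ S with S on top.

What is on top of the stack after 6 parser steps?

     Stack    Input    Action
  1  $ S      f f g $  expand S → C C K
  2  $ K C C  f f g $  expand C → f
  3  $ K C f  f f g $  match f
  4  $ K C    f g $    expand C → f
  5  $ K f    f g $    match f
  6  $ K      g $      expand K → g
Stack after step 6: $ g (top = g).

g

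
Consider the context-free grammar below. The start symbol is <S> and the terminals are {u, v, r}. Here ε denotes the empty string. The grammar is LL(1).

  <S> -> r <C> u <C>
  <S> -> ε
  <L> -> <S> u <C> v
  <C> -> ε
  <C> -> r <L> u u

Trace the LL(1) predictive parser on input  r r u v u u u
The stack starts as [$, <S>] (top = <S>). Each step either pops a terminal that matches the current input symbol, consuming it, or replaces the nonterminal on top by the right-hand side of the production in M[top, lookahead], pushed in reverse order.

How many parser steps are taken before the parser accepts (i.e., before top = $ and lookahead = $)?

step 1: stack=$ <S>  input=r r u v u u u $  — expand <S> -> r <C> u <C>
step 2: stack=$ <C> u <C> r  input=r r u v u u u $  — match r
step 3: stack=$ <C> u <C>  input=r u v u u u $  — expand <C> -> r <L> u u
step 4: stack=$ <C> u u u <L> r  input=r u v u u u $  — match r
step 5: stack=$ <C> u u u <L>  input=u v u u u $  — expand <L> -> <S> u <C> v
step 6: stack=$ <C> u u u v <C> u <S>  input=u v u u u $  — expand <S> -> ε
step 7: stack=$ <C> u u u v <C> u  input=u v u u u $  — match u
step 8: stack=$ <C> u u u v <C>  input=v u u u $  — expand <C> -> ε
step 9: stack=$ <C> u u u v  input=v u u u $  — match v
step 10: stack=$ <C> u u u  input=u u u $  — match u
step 11: stack=$ <C> u u  input=u u $  — match u
step 12: stack=$ <C> u  input=u $  — match u
step 13: stack=$ <C>  input=$  — expand <C> -> ε
Accept reached after 13 steps.

13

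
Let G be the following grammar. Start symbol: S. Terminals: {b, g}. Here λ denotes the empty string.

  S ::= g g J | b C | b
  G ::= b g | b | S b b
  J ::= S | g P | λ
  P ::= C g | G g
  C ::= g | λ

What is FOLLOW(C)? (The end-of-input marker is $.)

{$, b, g}

FIRST(S) = {b, g}
FIRST(C) = {λ, g}
FIRST(G) = {b, g}  (via S b b)
FIRST(J) = {λ, b, g}  (via S)
FIRST(P) = {b, g}  (via C g, G g)
FOLLOW(S) includes $ since S is the start symbol.
FOLLOW(G): in P::=G g, G is followed by g with FIRST {g}. Thus FOLLOW(G) = {g}.
FOLLOW(S): in G::=S b b, S is followed by b b with FIRST {b}; in J::=S, the suffix after S is empty, so FOLLOW(S) ⊇ FOLLOW(J) = {$, b}. Thus FOLLOW(S) = {$, b}.
FOLLOW(J): in S::=g g J, the suffix after J is empty, so FOLLOW(J) ⊇ FOLLOW(S) = {$, b}. Thus FOLLOW(J) = {$, b}.
FOLLOW(P): in J::=g P, the suffix after P is empty, so FOLLOW(P) ⊇ FOLLOW(J) = {$, b}. Thus FOLLOW(P) = {$, b}.
FOLLOW(C): in S::=b C, the suffix after C is empty, so FOLLOW(C) ⊇ FOLLOW(S) = {$, b}; in P::=C g, C is followed by g with FIRST {g}. Thus FOLLOW(C) = {$, b, g}.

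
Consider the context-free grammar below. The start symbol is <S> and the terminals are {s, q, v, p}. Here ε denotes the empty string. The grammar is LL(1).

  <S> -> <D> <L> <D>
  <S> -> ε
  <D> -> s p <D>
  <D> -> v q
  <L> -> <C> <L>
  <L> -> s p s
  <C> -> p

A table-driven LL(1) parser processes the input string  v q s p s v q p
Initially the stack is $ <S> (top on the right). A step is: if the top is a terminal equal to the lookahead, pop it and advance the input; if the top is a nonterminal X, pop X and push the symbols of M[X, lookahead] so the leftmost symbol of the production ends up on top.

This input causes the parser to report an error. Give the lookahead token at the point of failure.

      Stack          Input              Action
   1  $ <S>          v q s p s v q p $  expand <S> -> <D> <L> <D>
   2  $ <D> <L> <D>  v q s p s v q p $  expand <D> -> v q
   3  $ <D> <L> q v  v q s p s v q p $  match v
   4  $ <D> <L> q    q s p s v q p $    match q
   5  $ <D> <L>      s p s v q p $      expand <L> -> s p s
   6  $ <D> s p s    s p s v q p $      match s
   7  $ <D> s p      p s v q p $        match p
   8  $ <D> s        s v q p $          match s
   9  $ <D>          v q p $            expand <D> -> v q
  10  $ q v          v q p $            match v
  11  $ q            q p $              match q
  12  $              p $                error: stack empty but input remains

p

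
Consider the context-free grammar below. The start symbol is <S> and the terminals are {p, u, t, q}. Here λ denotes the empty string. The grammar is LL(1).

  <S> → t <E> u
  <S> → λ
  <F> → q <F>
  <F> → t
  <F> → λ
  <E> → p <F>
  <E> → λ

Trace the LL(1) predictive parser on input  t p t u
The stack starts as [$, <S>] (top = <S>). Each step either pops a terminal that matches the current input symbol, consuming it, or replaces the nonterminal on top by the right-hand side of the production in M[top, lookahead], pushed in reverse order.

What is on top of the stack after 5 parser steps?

t

step 1: stack=$ <S>  input=t p t u $  — expand <S> → t <E> u
step 2: stack=$ u <E> t  input=t p t u $  — match t
step 3: stack=$ u <E>  input=p t u $  — expand <E> → p <F>
step 4: stack=$ u <F> p  input=p t u $  — match p
step 5: stack=$ u <F>  input=t u $  — expand <F> → t
Stack after step 5: $ u t (top = t).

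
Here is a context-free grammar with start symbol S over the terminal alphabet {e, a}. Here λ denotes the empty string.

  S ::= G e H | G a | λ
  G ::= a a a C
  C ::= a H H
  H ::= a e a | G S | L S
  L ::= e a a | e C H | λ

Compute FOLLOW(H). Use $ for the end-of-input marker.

FIRST(G) = {a}
FIRST(C) = {a}
FIRST(L) = {λ, e}
FIRST(S) = {λ, a}  (via G e H, G a)
FIRST(H) = {λ, a, e}  (via G S, L S)
FOLLOW(S) includes $ since S is the start symbol.
FOLLOW(S): in H::=G S, the suffix after S is empty, so FOLLOW(S) ⊇ FOLLOW(H) = {$, a, e}; in H::=L S, the suffix after S is empty, so FOLLOW(S) ⊇ FOLLOW(H) = {$, a, e}. Thus FOLLOW(S) = {$, a, e}.
FOLLOW(G): in S::=G e H, G is followed by e H with FIRST {e}; in S::=G a, G is followed by a with FIRST {a}; in H::=G S, G is followed by S with FIRST {λ, a}; in H::=G S, the suffix after G is nullable, so FOLLOW(G) ⊇ FOLLOW(H) = {$, a, e}. Thus FOLLOW(G) = {$, a, e}.
FOLLOW(C): in G::=a a a C, the suffix after C is empty, so FOLLOW(C) ⊇ FOLLOW(G) = {$, a, e}; in L::=e C H, C is followed by H with FIRST {λ, a, e}; in L::=e C H, the suffix after C is nullable, so FOLLOW(C) ⊇ FOLLOW(L) = {$, a, e}. Thus FOLLOW(C) = {$, a, e}.
FOLLOW(H): in S::=G e H, the suffix after H is empty, so FOLLOW(H) ⊇ FOLLOW(S) = {$, a, e}; in C::=a H H (occurrence 1), H is followed by H with FIRST {λ, a, e}; in C::=a H H (occurrence 1), the suffix after H is nullable, so FOLLOW(H) ⊇ FOLLOW(C) = {$, a, e}; in C::=a H H (occurrence 2), the suffix after H is empty, so FOLLOW(H) ⊇ FOLLOW(C) = {$, a, e}; in L::=e C H, the suffix after H is empty, so FOLLOW(H) ⊇ FOLLOW(L) = {$, a, e}. Thus FOLLOW(H) = {$, a, e}.
FOLLOW(L): in H::=L S, L is followed by S with FIRST {λ, a}; in H::=L S, the suffix after L is nullable, so FOLLOW(L) ⊇ FOLLOW(H) = {$, a, e}. Thus FOLLOW(L) = {$, a, e}.

{$, a, e}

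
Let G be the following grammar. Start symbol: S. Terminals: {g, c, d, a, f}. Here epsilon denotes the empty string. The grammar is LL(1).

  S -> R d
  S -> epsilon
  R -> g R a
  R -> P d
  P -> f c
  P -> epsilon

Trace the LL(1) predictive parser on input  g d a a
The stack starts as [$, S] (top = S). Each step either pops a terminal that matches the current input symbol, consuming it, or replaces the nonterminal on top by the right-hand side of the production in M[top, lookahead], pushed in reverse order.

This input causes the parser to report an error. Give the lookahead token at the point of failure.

a

     Stack      Input      Action
  1  $ S        g d a a $  expand S -> R d
  2  $ d R      g d a a $  expand R -> g R a
  3  $ d a R g  g d a a $  match g
  4  $ d a R    d a a $    expand R -> P d
  5  $ d a d P  d a a $    expand P -> epsilon
  6  $ d a d    d a a $    match d
  7  $ d a      a a $      match a
  8  $ d        a $        error: top is terminal d but lookahead is a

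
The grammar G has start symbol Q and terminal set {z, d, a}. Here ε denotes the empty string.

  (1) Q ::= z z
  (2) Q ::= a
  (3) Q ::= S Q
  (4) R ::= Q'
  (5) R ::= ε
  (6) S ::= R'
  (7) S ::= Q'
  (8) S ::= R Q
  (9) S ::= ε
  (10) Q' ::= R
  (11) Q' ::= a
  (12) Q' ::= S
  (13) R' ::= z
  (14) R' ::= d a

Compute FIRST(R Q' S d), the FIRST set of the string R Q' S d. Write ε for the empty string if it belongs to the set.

FIRST(R'): from R'::=z we get {z}; from R'::=d a we get {d}. So FIRST(R') = {d, z}.
FIRST(Q): from Q::=z z we get {z}; from Q::=a we get {a}; from Q::=S Q we get {a, d, z}. So FIRST(Q) = {a, d, z}.
FIRST(R): from R::=Q' we get {ε, a, d, z}; from R::=ε we get {ε}. So FIRST(R) = {ε, a, d, z}.
FIRST(S): from S::=R' we get {d, z}; from S::=Q' we get {ε, a, d, z}; from S::=R Q we get {a, d, z}; from S::=ε we get {ε}. So FIRST(S) = {ε, a, d, z}.
FIRST(Q'): from Q'::=R we get {ε, a, d, z}; from Q'::=a we get {a}; from Q'::=S we get {ε, a, d, z}. So FIRST(Q') = {ε, a, d, z}.
FIRST(R Q' S d): take FIRST of each symbol in turn, carrying on past any symbol whose FIRST contains ε; result {a, d, z}.

{a, d, z}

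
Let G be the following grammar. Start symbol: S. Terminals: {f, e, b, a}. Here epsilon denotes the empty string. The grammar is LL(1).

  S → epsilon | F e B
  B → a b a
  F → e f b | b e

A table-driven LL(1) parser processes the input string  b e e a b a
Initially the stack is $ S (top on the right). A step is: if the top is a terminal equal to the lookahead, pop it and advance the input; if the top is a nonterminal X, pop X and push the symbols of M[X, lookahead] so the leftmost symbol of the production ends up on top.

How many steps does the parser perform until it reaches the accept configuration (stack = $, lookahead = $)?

9

step 1: stack=$ S  input=b e e a b a $  — expand S → F e B
step 2: stack=$ B e F  input=b e e a b a $  — expand F → b e
step 3: stack=$ B e e b  input=b e e a b a $  — match b
step 4: stack=$ B e e  input=e e a b a $  — match e
step 5: stack=$ B e  input=e a b a $  — match e
step 6: stack=$ B  input=a b a $  — expand B → a b a
step 7: stack=$ a b a  input=a b a $  — match a
step 8: stack=$ a b  input=b a $  — match b
step 9: stack=$ a  input=a $  — match a
Accept reached after 9 steps.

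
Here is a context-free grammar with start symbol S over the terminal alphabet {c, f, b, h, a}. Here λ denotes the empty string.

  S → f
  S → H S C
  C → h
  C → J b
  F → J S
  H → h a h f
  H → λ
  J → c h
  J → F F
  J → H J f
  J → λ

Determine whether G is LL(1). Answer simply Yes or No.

FIRST(S) = {f, h}
FIRST(C) = {b, c, f, h}
FIRST(F) = {c, f, h}
FIRST(H) = {λ, h}
FIRST(J) = {λ, c, f, h}
FOLLOW(S) = {$, b, c, f, h}
FOLLOW(C) = {$, b, c, f, h}
FOLLOW(F) = {b, c, f, h}
FOLLOW(H) = {c, f, h}
FOLLOW(J) = {b, f, h}
Cell M[C, h] receives both C → h and C → J b — the grammar is not LL(1).

No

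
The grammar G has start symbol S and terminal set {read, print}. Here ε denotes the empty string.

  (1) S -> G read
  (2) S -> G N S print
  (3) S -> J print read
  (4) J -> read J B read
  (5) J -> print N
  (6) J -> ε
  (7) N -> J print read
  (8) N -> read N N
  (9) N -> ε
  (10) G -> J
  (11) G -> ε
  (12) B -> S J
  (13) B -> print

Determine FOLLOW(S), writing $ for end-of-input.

{$, print, read}

FIRST(J) = {ε, print, read}
FIRST(N) = {ε, print, read}  (via J print read)
FIRST(G) = {ε, print, read}  (via J)
FIRST(S) = {print, read}  (via G read, G N S print, J print read)
FIRST(B) = {print, read}  (via S J)
FOLLOW(S) includes $ since S is the start symbol.
FOLLOW(G): in S->G read, G is followed by read with FIRST {read}; in S->G N S print, G is followed by N S print with FIRST {print, read}. Thus FOLLOW(G) = {print, read}.
FOLLOW(B): in J->read J B read, B is followed by read with FIRST {read}. Thus FOLLOW(B) = {read}.
FOLLOW(S): in S->G N S print, S is followed by print with FIRST {print}; in B->S J, S is followed by J with FIRST {ε, print, read}; in B->S J, the suffix after S is nullable, so FOLLOW(S) ⊇ FOLLOW(B) = {read}. Thus FOLLOW(S) = {$, print, read}.
FOLLOW(J): in S->J print read, J is followed by print read with FIRST {print}; in J->read J B read, J is followed by B read with FIRST {print, read}; in N->J print read, J is followed by print read with FIRST {print}; in G->J, the suffix after J is empty, so FOLLOW(J) ⊇ FOLLOW(G) = {print, read}; in B->S J, the suffix after J is empty, so FOLLOW(J) ⊇ FOLLOW(B) = {read}. Thus FOLLOW(J) = {print, read}.
FOLLOW(N): in S->G N S print, N is followed by S print with FIRST {print, read}; in J->print N, the suffix after N is empty, so FOLLOW(N) ⊇ FOLLOW(J) = {print, read}; in N->read N N (occurrence 1), N is followed by N with FIRST {ε, print, read}; in N->read N N (occurrence 1), the suffix after N is nullable (adds nothing new); in N->read N N (occurrence 2), the suffix after N is empty (adds nothing new). Thus FOLLOW(N) = {print, read}.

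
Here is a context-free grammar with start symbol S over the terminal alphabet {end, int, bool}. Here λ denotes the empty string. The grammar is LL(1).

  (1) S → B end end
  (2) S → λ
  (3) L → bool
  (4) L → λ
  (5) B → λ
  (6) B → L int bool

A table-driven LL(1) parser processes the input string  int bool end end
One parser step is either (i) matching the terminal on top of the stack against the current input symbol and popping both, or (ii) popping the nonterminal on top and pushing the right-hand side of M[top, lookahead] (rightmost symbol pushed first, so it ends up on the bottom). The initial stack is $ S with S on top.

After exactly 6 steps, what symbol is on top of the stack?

     Stack                 Input               Action
  1  $ S                   int bool end end $  expand S → B end end
  2  $ end end B           int bool end end $  expand B → L int bool
  3  $ end end bool int L  int bool end end $  expand L → λ
  4  $ end end bool int    int bool end end $  match int
  5  $ end end bool        bool end end $      match bool
  6  $ end end             end end $           match end
Stack after step 6: $ end (top = end).

end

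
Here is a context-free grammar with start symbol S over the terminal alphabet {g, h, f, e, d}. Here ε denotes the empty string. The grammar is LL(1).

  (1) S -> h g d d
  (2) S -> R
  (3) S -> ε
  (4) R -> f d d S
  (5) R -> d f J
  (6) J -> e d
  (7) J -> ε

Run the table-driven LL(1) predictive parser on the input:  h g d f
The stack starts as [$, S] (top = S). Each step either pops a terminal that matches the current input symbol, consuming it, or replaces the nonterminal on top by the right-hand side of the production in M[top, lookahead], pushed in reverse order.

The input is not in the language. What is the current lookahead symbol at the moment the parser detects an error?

     Stack      Input      Action
  1  $ S        h g d f $  expand S -> h g d d
  2  $ d d g h  h g d f $  match h
  3  $ d d g    g d f $    match g
  4  $ d d      d f $      match d
  5  $ d        f $        error: top is terminal d but lookahead is f

f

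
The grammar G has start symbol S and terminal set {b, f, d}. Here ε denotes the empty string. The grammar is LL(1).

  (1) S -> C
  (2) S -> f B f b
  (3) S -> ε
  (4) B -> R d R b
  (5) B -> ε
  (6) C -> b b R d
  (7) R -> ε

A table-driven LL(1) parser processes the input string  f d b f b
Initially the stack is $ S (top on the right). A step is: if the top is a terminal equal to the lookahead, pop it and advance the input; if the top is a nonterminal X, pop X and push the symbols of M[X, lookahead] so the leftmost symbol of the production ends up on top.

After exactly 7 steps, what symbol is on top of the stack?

     Stack          Input        Action
  1  $ S            f d b f b $  expand S -> f B f b
  2  $ b f B f      f d b f b $  match f
  3  $ b f B        d b f b $    expand B -> R d R b
  4  $ b f b R d R  d b f b $    expand R -> ε
  5  $ b f b R d    d b f b $    match d
  6  $ b f b R      b f b $      expand R -> ε
  7  $ b f b        b f b $      match b
Stack after step 7: $ b f (top = f).

f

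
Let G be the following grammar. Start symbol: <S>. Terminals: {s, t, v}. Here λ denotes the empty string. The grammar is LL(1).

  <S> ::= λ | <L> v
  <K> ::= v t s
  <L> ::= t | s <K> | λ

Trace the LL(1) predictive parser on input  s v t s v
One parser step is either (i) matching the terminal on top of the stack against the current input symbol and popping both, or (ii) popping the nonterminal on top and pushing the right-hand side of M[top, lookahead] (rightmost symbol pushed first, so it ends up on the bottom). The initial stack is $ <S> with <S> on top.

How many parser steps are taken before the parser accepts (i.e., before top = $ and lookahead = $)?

8

step 1: stack=$ <S>  input=s v t s v $  — expand <S> ::= <L> v
step 2: stack=$ v <L>  input=s v t s v $  — expand <L> ::= s <K>
step 3: stack=$ v <K> s  input=s v t s v $  — match s
step 4: stack=$ v <K>  input=v t s v $  — expand <K> ::= v t s
step 5: stack=$ v s t v  input=v t s v $  — match v
step 6: stack=$ v s t  input=t s v $  — match t
step 7: stack=$ v s  input=s v $  — match s
step 8: stack=$ v  input=v $  — match v
Accept reached after 8 steps.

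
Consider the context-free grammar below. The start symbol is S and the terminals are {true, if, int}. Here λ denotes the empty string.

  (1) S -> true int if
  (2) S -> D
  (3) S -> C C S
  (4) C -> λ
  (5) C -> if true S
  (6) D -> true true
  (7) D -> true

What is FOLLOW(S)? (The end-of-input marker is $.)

{$, if, true}

FIRST(C) = {λ, if}
FIRST(D) = {true}
FIRST(S) = {if, true}  (via D, C C S)
FOLLOW(S) includes $ since S is the start symbol.
FOLLOW(C): in S->C C S (occurrence 1), C is followed by C S with FIRST {if, true}; in S->C C S (occurrence 2), C is followed by S with FIRST {if, true}. Thus FOLLOW(C) = {if, true}.
FOLLOW(S): in S->C C S, the suffix after S is empty (adds nothing new); in C->if true S, the suffix after S is empty, so FOLLOW(S) ⊇ FOLLOW(C) = {if, true}. Thus FOLLOW(S) = {$, if, true}.
FOLLOW(D): in S->D, the suffix after D is empty, so FOLLOW(D) ⊇ FOLLOW(S) = {$, if, true}. Thus FOLLOW(D) = {$, if, true}.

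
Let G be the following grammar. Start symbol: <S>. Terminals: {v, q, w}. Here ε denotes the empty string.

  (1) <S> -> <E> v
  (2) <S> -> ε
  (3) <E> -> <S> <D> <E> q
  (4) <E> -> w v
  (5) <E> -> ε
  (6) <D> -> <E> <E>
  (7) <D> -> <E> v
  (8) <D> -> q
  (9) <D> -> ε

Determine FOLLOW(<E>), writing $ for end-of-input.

FIRST(<S>): from <S>-><E> v we get {q, v, w}; from <S>->ε we get {ε}. So FIRST(<S>) = {ε, q, v, w}.
FIRST(<E>): from <E>-><S> <D> <E> q we get {q, v, w}; from <E>->w v we get {w}; from <E>->ε we get {ε}. So FIRST(<E>) = {ε, q, v, w}.
FIRST(<D>): from <D>-><E> <E> we get {ε, q, v, w}; from <D>-><E> v we get {q, v, w}; from <D>->q we get {q}; from <D>->ε we get {ε}. So FIRST(<D>) = {ε, q, v, w}.
FOLLOW(<S>) includes $ since <S> is the start symbol.
FOLLOW(<S>): in <E>-><S> <D> <E> q, <S> is followed by <D> <E> q with FIRST {q, v, w}. Thus FOLLOW(<S>) = {$, q, v, w}.
FOLLOW(<D>): in <E>-><S> <D> <E> q, <D> is followed by <E> q with FIRST {q, v, w}. Thus FOLLOW(<D>) = {q, v, w}.
FOLLOW(<E>): in <S>-><E> v, <E> is followed by v with FIRST {v}; in <E>-><S> <D> <E> q, <E> is followed by q with FIRST {q}; in <D>-><E> <E> (occurrence 1), <E> is followed by <E> with FIRST {ε, q, v, w}; in <D>-><E> <E> (occurrence 1), the suffix after <E> is nullable, so FOLLOW(<E>) ⊇ FOLLOW(<D>) = {q, v, w}; in <D>-><E> <E> (occurrence 2), the suffix after <E> is empty, so FOLLOW(<E>) ⊇ FOLLOW(<D>) = {q, v, w}; in <D>-><E> v, <E> is followed by v with FIRST {v}. Thus FOLLOW(<E>) = {q, v, w}.

{q, v, w}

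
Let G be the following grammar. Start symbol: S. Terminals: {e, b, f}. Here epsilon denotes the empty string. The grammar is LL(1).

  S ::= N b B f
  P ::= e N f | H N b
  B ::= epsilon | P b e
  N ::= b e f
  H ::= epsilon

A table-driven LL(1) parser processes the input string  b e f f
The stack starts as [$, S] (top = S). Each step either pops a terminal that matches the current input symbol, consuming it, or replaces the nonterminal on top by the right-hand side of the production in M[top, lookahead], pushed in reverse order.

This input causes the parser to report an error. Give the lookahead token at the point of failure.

f

     Stack          Input      Action
  1  $ S            b e f f $  expand S ::= N b B f
  2  $ f B b N      b e f f $  expand N ::= b e f
  3  $ f B b f e b  b e f f $  match b
  4  $ f B b f e    e f f $    match e
  5  $ f B b f      f f $      match f
  6  $ f B b        f $        error: top is terminal b but lookahead is f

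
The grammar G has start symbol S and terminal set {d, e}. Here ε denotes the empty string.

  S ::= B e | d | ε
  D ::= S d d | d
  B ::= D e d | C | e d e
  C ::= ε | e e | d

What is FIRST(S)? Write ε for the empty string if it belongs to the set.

FIRST(C) = {ε, d, e}
FIRST(S) = {ε, d, e}  (via B e)
FIRST(D) = {d, e}  (via S d d)
FIRST(B) = {ε, d, e}  (via D e d, C)

{ε, d, e}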